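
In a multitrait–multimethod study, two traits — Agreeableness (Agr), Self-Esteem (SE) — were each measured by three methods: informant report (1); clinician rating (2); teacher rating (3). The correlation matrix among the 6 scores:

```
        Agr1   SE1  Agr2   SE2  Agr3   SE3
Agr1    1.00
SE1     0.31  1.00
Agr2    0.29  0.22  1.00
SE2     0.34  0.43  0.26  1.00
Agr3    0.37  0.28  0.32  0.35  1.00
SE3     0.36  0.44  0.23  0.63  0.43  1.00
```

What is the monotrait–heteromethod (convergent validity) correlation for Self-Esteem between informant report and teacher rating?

Same trait (SE), different methods: r(SE1, SE3) = 0.44.

0.44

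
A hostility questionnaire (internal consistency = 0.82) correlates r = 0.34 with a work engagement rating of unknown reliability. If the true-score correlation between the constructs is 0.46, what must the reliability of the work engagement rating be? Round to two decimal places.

r_true = r_obs / √(r_xx · r_yy) ⇒ 0.46 = 0.34 / √(0.82 · r_yy).
√(0.82 · r_yy) = 0.34 / 0.46 = 0.7391; 0.82 · r_yy = 0.5463; r_yy = 0.5463 / 0.82 ≈ 0.67.

0.67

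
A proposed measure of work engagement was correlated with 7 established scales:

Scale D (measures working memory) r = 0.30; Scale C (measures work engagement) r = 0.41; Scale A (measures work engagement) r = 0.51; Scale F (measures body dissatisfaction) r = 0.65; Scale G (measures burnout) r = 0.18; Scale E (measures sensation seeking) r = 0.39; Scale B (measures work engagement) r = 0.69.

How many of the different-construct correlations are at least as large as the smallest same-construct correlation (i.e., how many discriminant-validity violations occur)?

Convergent (same construct = work engagement): Scale C, Scale A, Scale B.
Smallest convergent = 0.41. Discriminant values: 0.30, 0.65, 0.18, 0.39; count ≥ 0.41 → 1.

1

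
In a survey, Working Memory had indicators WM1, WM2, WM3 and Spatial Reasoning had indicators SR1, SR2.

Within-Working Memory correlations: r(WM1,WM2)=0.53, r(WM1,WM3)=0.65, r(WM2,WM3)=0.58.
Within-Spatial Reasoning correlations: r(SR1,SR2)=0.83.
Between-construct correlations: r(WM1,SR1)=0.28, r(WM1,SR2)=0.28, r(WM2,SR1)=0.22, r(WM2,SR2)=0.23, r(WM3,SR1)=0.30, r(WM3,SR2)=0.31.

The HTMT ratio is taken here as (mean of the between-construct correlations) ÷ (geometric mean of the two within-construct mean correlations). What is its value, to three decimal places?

0.387

Between-construct mean = 1.62/6 = 0.2700.
Mean within-WM = 1.76/3 = 0.5867; mean within-SR = 0.83/1 = 0.8300.
Geometric mean = √(0.5867 × 0.8300) = 0.6978.
HTMT = 0.2700 / 0.6978 = 0.387.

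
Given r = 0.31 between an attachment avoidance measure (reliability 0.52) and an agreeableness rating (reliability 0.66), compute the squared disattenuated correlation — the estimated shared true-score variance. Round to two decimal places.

Disattenuated r = 0.31 / √(0.52 × 0.66) = 0.31 / 0.5858 = 0.5292.
Shared true-score variance = 0.5292² = 0.2801 ≈ 0.28.

0.28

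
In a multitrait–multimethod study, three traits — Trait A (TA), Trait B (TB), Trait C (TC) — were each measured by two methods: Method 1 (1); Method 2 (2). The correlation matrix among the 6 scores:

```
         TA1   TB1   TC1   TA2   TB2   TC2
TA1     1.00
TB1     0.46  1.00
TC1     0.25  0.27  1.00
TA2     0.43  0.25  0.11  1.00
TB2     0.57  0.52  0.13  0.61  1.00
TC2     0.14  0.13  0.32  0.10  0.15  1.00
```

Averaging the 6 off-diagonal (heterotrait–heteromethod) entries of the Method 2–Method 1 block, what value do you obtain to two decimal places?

0.22

HTHM values (method 2 × method 1): 0.25, 0.11, 0.57, 0.13, 0.14, 0.13; mean = 1.33/6 = 0.22.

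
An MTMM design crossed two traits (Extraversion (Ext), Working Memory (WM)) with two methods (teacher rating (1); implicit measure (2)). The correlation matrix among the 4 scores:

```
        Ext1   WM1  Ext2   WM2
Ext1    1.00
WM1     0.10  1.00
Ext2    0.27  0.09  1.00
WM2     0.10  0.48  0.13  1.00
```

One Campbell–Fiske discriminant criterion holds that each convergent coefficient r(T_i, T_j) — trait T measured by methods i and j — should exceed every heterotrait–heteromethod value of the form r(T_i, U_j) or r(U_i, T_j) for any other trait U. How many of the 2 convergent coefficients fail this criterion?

0

Each convergent coefficient versus the relevant comparison correlations:
Ext (methods 1·2): 0.27 vs {0.10, 0.09} → pass.
WM (methods 1·2): 0.48 vs {0.09, 0.10} → pass.
0 of 2 fail.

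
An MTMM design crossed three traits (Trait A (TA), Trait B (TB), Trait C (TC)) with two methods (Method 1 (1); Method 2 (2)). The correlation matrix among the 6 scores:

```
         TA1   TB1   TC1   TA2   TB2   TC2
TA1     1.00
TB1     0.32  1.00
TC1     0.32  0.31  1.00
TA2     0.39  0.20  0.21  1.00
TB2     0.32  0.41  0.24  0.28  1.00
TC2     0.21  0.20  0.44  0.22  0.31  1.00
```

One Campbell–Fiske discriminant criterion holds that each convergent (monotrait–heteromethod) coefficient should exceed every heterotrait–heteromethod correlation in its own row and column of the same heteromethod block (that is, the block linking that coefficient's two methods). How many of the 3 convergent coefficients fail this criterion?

Convergent coefficients and their comparison sets:
TA (methods 1·2): 0.39 vs {0.32, 0.20, 0.21, 0.21} → pass.
TB (methods 1·2): 0.41 vs {0.20, 0.32, 0.20, 0.24} → pass.
TC (methods 1·2): 0.44 vs {0.21, 0.21, 0.24, 0.20} → pass.
0 of 3 fail.

0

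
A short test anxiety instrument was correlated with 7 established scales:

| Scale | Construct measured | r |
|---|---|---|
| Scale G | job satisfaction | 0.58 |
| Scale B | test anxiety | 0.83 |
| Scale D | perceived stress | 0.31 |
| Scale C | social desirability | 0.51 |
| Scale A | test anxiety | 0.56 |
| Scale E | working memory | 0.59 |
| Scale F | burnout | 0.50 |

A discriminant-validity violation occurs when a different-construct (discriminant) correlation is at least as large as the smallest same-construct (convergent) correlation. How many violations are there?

2

Convergent (same construct = test anxiety): Scale B, Scale A.
Smallest convergent = 0.56. Discriminant values: 0.58, 0.31, 0.51, 0.59, 0.50; count ≥ 0.56 → 2.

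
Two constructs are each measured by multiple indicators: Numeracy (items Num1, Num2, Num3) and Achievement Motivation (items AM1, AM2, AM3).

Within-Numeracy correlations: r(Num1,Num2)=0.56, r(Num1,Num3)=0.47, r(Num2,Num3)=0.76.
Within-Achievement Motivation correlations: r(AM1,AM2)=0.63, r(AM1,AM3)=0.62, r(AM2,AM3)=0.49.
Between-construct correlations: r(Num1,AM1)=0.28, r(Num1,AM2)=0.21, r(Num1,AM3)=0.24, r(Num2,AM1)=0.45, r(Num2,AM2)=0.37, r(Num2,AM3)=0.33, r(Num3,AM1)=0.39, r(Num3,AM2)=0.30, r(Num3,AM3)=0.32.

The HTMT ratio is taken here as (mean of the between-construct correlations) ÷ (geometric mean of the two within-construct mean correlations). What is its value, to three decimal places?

Mean heterotrait r = 2.89/9 = 0.3211.
Mean within-Num = 1.79/3 = 0.5967; mean within-AM = 1.74/3 = 0.5800.
Geometric mean = √(0.5967 × 0.5800) = 0.5883.
HTMT = 0.3211 / 0.5883 = 0.546.

0.546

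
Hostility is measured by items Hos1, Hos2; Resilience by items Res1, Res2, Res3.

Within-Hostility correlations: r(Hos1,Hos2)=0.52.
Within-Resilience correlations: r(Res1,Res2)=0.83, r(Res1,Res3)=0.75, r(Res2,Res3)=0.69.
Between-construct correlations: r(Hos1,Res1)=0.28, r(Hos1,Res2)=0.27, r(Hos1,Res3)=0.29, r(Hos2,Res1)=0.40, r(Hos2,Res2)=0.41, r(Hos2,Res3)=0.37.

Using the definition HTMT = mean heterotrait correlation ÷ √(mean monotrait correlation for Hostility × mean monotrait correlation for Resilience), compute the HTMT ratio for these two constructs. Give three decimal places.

0.537

Between-construct mean = 2.02/6 = 0.3367.
Mean within-Hos = 0.52/1 = 0.5200; mean within-Res = 2.27/3 = 0.7567.
Geometric mean = √(0.5200 × 0.7567) = 0.6273.
HTMT = 0.3367 / 0.6273 = 0.537.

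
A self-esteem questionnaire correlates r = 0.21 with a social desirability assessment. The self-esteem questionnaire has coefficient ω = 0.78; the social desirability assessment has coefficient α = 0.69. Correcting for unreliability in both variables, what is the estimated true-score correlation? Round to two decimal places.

0.29

r_true = r_obs / √(r_xx · r_yy) = 0.21 / √(0.78 × 0.69) = 0.21 / √0.5382 = 0.21 / 0.7336 ≈ 0.29.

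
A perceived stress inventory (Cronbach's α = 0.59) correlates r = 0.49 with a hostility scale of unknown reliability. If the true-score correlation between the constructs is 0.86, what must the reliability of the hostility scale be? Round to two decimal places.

r_true = r_obs / √(r_xx · r_yy) ⇒ 0.86 = 0.49 / √(0.59 · r_yy).
√(0.59 · r_yy) = 0.49 / 0.86 = 0.5698; 0.59 · r_yy = 0.3247; r_yy = 0.3247 / 0.59 ≈ 0.55.

0.55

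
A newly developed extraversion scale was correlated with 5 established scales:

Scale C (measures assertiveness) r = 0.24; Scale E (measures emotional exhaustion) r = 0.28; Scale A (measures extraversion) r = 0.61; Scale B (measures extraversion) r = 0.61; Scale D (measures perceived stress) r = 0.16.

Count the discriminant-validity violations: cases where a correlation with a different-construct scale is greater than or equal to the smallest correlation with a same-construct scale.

Convergent (same construct = extraversion): Scale A, Scale B.
Smallest convergent = 0.61. Discriminant values: 0.24, 0.28, 0.16; count ≥ 0.61 → 0.

0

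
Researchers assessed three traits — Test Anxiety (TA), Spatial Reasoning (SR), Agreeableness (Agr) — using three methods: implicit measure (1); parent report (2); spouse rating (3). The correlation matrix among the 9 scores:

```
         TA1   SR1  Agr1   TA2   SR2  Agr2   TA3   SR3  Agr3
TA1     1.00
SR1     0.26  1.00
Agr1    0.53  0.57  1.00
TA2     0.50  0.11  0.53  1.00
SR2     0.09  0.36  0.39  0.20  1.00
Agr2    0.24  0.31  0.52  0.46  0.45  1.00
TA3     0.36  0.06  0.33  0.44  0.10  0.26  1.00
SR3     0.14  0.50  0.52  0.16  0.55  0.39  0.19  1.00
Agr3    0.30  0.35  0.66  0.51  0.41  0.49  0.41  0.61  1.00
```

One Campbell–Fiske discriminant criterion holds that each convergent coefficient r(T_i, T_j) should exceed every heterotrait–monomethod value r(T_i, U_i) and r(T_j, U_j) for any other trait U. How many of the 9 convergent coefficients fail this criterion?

8

Each convergent coefficient versus the relevant comparison correlations:
TA (methods 1·2): 0.50 vs {0.26, 0.20, 0.53, 0.46} → fail.
TA (methods 1·3): 0.36 vs {0.26, 0.19, 0.53, 0.41} → fail.
TA (methods 2·3): 0.44 vs {0.20, 0.19, 0.46, 0.41} → fail.
SR (methods 1·2): 0.36 vs {0.26, 0.20, 0.57, 0.45} → fail.
SR (methods 1·3): 0.50 vs {0.26, 0.19, 0.57, 0.61} → fail.
SR (methods 2·3): 0.55 vs {0.20, 0.19, 0.45, 0.61} → fail.
Agr (methods 1·2): 0.52 vs {0.53, 0.46, 0.57, 0.45} → fail.
Agr (methods 1·3): 0.66 vs {0.53, 0.41, 0.57, 0.61} → pass.
Agr (methods 2·3): 0.49 vs {0.46, 0.41, 0.45, 0.61} → fail.
8 of 9 fail.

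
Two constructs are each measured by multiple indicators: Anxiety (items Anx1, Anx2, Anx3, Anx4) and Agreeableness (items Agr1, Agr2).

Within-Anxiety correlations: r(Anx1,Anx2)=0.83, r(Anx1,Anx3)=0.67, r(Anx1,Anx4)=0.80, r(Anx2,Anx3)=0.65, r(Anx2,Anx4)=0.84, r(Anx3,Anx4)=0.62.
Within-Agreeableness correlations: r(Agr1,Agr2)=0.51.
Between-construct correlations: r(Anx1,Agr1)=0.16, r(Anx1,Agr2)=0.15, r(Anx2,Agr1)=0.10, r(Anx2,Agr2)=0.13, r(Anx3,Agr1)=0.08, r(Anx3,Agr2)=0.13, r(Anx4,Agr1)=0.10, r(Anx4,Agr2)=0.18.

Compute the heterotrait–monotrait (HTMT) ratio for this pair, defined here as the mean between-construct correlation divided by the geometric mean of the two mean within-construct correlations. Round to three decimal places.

0.210

Mean between = 1.03/8 = 0.1288.
Mean within-Anx = 4.41/6 = 0.7350; mean within-Agr = 0.51/1 = 0.5100.
Geometric mean = √(0.7350 × 0.5100) = 0.6122.
HTMT = 0.1288 / 0.6122 = 0.210.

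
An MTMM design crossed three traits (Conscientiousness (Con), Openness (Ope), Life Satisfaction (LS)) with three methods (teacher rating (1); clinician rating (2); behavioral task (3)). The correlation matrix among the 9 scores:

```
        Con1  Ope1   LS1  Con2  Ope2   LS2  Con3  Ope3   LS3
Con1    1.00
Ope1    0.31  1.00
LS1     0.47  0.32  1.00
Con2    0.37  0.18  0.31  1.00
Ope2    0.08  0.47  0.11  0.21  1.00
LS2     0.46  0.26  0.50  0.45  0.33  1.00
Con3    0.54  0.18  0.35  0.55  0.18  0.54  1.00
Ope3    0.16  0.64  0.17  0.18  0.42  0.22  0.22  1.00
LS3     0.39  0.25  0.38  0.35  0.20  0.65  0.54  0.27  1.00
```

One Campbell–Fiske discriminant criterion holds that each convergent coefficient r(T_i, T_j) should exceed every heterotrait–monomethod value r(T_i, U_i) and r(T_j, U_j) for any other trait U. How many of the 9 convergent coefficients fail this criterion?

3

Convergent coefficients and their comparison sets:
Con (methods 1·2): 0.37 vs {0.31, 0.21, 0.47, 0.45} → fail.
Con (methods 1·3): 0.54 vs {0.31, 0.22, 0.47, 0.54} → fail.
Con (methods 2·3): 0.55 vs {0.21, 0.22, 0.45, 0.54} → pass.
Ope (methods 1·2): 0.47 vs {0.31, 0.21, 0.32, 0.33} → pass.
Ope (methods 1·3): 0.64 vs {0.31, 0.22, 0.32, 0.27} → pass.
Ope (methods 2·3): 0.42 vs {0.21, 0.22, 0.33, 0.27} → pass.
LS (methods 1·2): 0.50 vs {0.47, 0.45, 0.32, 0.33} → pass.
LS (methods 1·3): 0.38 vs {0.47, 0.54, 0.32, 0.27} → fail.
LS (methods 2·3): 0.65 vs {0.45, 0.54, 0.33, 0.27} → pass.
3 of 9 fail.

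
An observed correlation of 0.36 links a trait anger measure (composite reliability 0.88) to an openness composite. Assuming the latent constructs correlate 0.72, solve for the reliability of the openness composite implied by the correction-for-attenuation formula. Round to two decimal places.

0.28

r_true = r_obs / √(r_xx · r_yy) ⇒ 0.72 = 0.36 / √(0.88 · r_yy).
√(0.88 · r_yy) = 0.36 / 0.72 = 0.5000; 0.88 · r_yy = 0.2500; r_yy = 0.2500 / 0.88 ≈ 0.28.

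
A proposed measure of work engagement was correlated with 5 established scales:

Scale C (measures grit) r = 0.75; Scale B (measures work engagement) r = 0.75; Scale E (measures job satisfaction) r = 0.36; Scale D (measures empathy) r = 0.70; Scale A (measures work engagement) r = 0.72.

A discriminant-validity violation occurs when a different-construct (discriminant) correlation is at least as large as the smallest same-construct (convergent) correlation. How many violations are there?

Convergent (same construct = work engagement): Scale B, Scale A.
Smallest convergent = 0.72. Discriminant values: 0.75, 0.36, 0.70; count ≥ 0.72 → 1.

1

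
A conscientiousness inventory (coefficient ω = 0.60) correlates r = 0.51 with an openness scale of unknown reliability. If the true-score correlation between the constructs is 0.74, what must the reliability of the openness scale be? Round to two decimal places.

0.79

r_true = r_obs / √(r_xx · r_yy) ⇒ 0.74 = 0.51 / √(0.60 · r_yy).
√(0.60 · r_yy) = 0.51 / 0.74 = 0.6892; 0.60 · r_yy = 0.4750; r_yy = 0.4750 / 0.60 ≈ 0.79.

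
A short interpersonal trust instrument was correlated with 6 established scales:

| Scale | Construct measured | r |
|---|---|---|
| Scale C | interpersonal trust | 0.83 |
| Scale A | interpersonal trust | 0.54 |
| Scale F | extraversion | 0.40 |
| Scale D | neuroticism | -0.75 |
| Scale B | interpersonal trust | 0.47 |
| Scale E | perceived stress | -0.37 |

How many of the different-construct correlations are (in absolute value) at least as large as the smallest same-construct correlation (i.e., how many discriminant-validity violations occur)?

Convergent (same construct = interpersonal trust): Scale C, Scale A, Scale B.
Smallest convergent = 0.47. Discriminant |r|: 0.40, 0.75, 0.37; count ≥ 0.47 → 1.

1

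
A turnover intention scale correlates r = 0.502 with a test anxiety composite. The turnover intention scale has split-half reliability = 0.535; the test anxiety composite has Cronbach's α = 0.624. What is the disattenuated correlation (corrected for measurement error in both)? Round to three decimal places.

0.869

r_true = r_obs / √(r_xx · r_yy) = 0.502 / √(0.535 × 0.624) = 0.502 / √0.333840 = 0.502 / 0.5778 ≈ 0.869.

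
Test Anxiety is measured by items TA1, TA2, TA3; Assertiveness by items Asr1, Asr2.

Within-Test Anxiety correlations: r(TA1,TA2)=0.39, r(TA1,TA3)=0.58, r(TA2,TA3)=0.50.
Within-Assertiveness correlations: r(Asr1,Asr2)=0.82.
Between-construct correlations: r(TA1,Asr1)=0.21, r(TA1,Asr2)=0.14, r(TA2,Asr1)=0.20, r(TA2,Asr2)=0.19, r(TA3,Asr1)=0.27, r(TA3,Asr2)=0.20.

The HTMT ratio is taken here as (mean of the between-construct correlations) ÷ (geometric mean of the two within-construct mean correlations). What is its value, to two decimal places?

0.32

Between-construct mean = 1.21/6 = 0.2017.
Mean within-TA = 1.47/3 = 0.4900; mean within-Asr = 0.82/1 = 0.8200.
Geometric mean = √(0.4900 × 0.8200) = 0.6339.
HTMT = 0.2017 / 0.6339 = 0.32.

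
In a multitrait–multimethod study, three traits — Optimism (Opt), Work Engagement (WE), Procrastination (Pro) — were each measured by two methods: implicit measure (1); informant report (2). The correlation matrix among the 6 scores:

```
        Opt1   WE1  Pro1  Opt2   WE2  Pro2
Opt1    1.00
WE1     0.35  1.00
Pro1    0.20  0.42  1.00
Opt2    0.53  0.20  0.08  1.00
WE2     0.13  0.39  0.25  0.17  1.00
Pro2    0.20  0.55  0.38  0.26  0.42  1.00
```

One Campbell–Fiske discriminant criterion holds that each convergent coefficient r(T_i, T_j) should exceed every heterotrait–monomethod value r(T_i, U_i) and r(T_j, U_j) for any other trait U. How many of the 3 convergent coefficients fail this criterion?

2

Checking each validity diagonal entry against its comparison values:
Opt (methods 1·2): 0.53 vs {0.35, 0.17, 0.20, 0.26} → pass.
WE (methods 1·2): 0.39 vs {0.35, 0.17, 0.42, 0.42} → fail.
Pro (methods 1·2): 0.38 vs {0.20, 0.26, 0.42, 0.42} → fail.
2 of 3 fail.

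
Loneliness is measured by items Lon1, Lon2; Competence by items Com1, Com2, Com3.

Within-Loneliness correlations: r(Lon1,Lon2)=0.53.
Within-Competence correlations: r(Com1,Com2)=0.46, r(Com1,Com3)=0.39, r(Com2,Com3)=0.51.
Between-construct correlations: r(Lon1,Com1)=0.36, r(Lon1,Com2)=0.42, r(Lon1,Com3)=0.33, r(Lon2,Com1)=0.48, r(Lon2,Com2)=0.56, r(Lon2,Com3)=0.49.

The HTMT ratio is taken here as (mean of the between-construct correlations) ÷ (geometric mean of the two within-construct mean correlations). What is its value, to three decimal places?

Mean heterotrait r = 2.64/6 = 0.4400.
Mean within-Lon = 0.53/1 = 0.5300; mean within-Com = 1.36/3 = 0.4533.
Geometric mean = √(0.5300 × 0.4533) = 0.4902.
HTMT = 0.4400 / 0.4902 = 0.898.

0.898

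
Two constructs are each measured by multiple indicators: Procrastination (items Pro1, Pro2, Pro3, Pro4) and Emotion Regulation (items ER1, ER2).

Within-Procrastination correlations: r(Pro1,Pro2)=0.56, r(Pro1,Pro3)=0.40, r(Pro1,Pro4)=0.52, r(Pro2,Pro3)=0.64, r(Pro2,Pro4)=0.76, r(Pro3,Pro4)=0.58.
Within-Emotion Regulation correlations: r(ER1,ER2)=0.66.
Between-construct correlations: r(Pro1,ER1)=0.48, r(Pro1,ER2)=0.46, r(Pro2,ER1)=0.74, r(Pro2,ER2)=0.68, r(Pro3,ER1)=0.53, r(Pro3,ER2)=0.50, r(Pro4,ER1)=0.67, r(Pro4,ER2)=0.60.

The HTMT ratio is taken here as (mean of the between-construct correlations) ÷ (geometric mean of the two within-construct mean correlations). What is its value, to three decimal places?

0.944

Mean heterotrait r = 4.66/8 = 0.5825.
Mean within-Pro = 3.46/6 = 0.5767; mean within-ER = 0.66/1 = 0.6600.
Geometric mean = √(0.5767 × 0.6600) = 0.6169.
HTMT = 0.5825 / 0.6169 = 0.944.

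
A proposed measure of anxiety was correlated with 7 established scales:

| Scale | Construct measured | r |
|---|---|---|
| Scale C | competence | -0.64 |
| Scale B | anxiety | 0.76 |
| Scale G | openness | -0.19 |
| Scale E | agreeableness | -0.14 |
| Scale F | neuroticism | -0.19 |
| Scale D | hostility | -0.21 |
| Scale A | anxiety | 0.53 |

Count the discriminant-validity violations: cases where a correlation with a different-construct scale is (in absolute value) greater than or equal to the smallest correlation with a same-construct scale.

1

Convergent (same construct = anxiety): Scale B, Scale A.
Smallest convergent = 0.53. Discriminant |r|: 0.64, 0.19, 0.14, 0.19, 0.21; count ≥ 0.53 → 1.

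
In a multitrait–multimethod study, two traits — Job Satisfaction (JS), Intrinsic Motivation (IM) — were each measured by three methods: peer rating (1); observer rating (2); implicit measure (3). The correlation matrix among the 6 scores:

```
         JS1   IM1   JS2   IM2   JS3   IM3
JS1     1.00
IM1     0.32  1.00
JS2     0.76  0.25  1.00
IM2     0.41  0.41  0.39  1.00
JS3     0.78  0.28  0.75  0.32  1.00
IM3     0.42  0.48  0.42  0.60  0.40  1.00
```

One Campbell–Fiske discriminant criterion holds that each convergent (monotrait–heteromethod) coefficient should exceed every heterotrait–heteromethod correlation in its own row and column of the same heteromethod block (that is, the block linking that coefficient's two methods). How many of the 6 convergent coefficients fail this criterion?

Convergent coefficients and their comparison sets:
JS (methods 1·2): 0.76 vs {0.41, 0.25} → pass.
JS (methods 1·3): 0.78 vs {0.42, 0.28} → pass.
JS (methods 2·3): 0.75 vs {0.42, 0.32} → pass.
IM (methods 1·2): 0.41 vs {0.25, 0.41} → fail.
IM (methods 1·3): 0.48 vs {0.28, 0.42} → pass.
IM (methods 2·3): 0.60 vs {0.32, 0.42} → pass.
1 of 6 fail.

1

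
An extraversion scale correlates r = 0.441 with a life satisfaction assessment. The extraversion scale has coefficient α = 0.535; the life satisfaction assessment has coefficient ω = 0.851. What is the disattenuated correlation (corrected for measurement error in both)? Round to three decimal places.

r_true = r_obs / √(r_xx · r_yy) = 0.441 / √(0.535 × 0.851) = 0.441 / √0.455285 = 0.441 / 0.6747 ≈ 0.654.

0.654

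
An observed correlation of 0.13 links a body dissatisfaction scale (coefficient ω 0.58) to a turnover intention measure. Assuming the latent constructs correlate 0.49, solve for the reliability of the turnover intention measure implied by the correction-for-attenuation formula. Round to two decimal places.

0.12

r_true = r_obs / √(r_xx · r_yy) ⇒ 0.49 = 0.13 / √(0.58 · r_yy).
√(0.58 · r_yy) = 0.13 / 0.49 = 0.2653; 0.58 · r_yy = 0.0704; r_yy = 0.0704 / 0.58 ≈ 0.12.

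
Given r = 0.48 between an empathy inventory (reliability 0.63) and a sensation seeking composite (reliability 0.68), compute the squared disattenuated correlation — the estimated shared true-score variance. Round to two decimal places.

Disattenuated r = 0.48 / √(0.63 × 0.68) = 0.48 / 0.6545 = 0.7334.
Shared true-score variance = 0.7334² = 0.5379 ≈ 0.54.

0.54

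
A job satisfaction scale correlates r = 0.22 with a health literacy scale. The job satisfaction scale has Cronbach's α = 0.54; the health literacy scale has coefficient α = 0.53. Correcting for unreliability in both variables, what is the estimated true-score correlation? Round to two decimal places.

r_true = r_obs / √(r_xx · r_yy) = 0.22 / √(0.54 × 0.53) = 0.22 / √0.2862 = 0.22 / 0.5350 ≈ 0.41.

0.41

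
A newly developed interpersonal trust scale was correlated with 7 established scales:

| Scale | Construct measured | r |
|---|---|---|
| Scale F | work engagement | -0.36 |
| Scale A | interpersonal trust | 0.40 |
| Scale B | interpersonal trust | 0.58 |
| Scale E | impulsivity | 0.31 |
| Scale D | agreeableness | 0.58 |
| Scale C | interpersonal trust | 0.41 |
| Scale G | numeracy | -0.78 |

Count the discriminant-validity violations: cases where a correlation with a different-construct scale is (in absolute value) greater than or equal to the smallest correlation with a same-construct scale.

2

Convergent (same construct = interpersonal trust): Scale A, Scale B, Scale C.
Smallest convergent = 0.40. Discriminant |r|: 0.36, 0.31, 0.58, 0.78; count ≥ 0.40 → 2.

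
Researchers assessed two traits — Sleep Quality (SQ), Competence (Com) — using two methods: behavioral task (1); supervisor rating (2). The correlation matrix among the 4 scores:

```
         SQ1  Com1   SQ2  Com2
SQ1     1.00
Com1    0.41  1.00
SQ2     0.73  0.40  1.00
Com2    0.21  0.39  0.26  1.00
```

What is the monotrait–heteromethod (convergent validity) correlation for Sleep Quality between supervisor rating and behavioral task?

Same trait (SQ), different methods: r(SQ2, SQ1) = 0.73.

0.73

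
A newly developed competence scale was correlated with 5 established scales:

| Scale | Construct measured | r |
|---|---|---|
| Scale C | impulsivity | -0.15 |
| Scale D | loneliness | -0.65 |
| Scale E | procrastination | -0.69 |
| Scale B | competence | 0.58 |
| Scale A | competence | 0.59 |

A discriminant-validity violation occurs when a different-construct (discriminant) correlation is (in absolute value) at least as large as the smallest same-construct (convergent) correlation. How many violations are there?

Convergent (same construct = competence): Scale B, Scale A.
Smallest convergent = 0.58. Discriminant |r|: 0.15, 0.65, 0.69; count ≥ 0.58 → 2.

2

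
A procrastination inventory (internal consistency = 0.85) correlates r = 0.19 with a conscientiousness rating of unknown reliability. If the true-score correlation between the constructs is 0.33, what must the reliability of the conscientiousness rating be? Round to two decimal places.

r_true = r_obs / √(r_xx · r_yy) ⇒ 0.33 = 0.19 / √(0.85 · r_yy).
√(0.85 · r_yy) = 0.19 / 0.33 = 0.5758; 0.85 · r_yy = 0.3315; r_yy = 0.3315 / 0.85 ≈ 0.39.

0.39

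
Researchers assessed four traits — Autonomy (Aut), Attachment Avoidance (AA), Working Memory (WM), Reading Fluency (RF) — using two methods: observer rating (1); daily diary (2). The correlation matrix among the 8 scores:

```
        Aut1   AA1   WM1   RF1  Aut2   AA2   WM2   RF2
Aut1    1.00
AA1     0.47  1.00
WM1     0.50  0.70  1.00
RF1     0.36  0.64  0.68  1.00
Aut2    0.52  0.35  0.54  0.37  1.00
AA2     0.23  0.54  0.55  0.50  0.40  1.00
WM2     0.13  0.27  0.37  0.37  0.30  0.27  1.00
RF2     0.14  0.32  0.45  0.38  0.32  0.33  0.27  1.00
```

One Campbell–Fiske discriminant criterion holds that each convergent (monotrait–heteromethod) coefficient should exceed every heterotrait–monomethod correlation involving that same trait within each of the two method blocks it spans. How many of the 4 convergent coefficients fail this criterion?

Each convergent coefficient versus the relevant comparison correlations:
Aut (methods 1·2): 0.52 vs {0.47, 0.40, 0.50, 0.30, 0.36, 0.32} → pass.
AA (methods 1·2): 0.54 vs {0.47, 0.40, 0.70, 0.27, 0.64, 0.33} → fail.
WM (methods 1·2): 0.37 vs {0.50, 0.30, 0.70, 0.27, 0.68, 0.27} → fail.
RF (methods 1·2): 0.38 vs {0.36, 0.32, 0.64, 0.33, 0.68, 0.27} → fail.
3 of 4 fail.

3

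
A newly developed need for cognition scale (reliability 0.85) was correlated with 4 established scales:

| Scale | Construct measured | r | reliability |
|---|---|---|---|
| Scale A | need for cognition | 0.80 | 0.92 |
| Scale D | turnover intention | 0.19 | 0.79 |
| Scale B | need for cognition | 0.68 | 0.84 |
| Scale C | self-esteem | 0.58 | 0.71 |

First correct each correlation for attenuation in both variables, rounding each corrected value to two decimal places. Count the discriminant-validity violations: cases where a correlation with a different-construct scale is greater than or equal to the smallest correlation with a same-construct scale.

0

Disattenuated r (r / √(r_scale · r_new)):
  Scale A (conv): 0.80 / √(0.92·0.85) = 0.90
  Scale D (disc): 0.19 / √(0.79·0.85) = 0.23
  Scale B (conv): 0.68 / √(0.84·0.85) = 0.80
  Scale C (disc): 0.58 / √(0.71·0.85) = 0.75
Smallest convergent = 0.80. Discriminant values: 0.23, 0.75; count ≥ 0.80 → 0.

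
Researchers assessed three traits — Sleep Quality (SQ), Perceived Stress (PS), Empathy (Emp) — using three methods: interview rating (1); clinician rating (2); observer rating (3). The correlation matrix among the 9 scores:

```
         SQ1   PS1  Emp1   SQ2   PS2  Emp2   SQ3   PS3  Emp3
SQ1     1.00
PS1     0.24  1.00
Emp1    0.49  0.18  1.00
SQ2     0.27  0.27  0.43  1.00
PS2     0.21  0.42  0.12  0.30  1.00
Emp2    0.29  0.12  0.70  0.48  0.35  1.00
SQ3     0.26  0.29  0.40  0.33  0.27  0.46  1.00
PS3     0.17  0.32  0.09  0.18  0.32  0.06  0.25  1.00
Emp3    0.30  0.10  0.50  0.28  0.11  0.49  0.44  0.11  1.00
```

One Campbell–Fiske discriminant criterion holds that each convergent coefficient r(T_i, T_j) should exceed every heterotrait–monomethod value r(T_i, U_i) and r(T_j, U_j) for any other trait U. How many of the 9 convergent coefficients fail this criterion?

Each convergent coefficient versus the relevant comparison correlations:
SQ (methods 1·2): 0.27 vs {0.24, 0.30, 0.49, 0.48} → fail.
SQ (methods 1·3): 0.26 vs {0.24, 0.25, 0.49, 0.44} → fail.
SQ (methods 2·3): 0.33 vs {0.30, 0.25, 0.48, 0.44} → fail.
PS (methods 1·2): 0.42 vs {0.24, 0.30, 0.18, 0.35} → pass.
PS (methods 1·3): 0.32 vs {0.24, 0.25, 0.18, 0.11} → pass.
PS (methods 2·3): 0.32 vs {0.30, 0.25, 0.35, 0.11} → fail.
Emp (methods 1·2): 0.70 vs {0.49, 0.48, 0.18, 0.35} → pass.
Emp (methods 1·3): 0.50 vs {0.49, 0.44, 0.18, 0.11} → pass.
Emp (methods 2·3): 0.49 vs {0.48, 0.44, 0.35, 0.11} → pass.
4 of 9 fail.

4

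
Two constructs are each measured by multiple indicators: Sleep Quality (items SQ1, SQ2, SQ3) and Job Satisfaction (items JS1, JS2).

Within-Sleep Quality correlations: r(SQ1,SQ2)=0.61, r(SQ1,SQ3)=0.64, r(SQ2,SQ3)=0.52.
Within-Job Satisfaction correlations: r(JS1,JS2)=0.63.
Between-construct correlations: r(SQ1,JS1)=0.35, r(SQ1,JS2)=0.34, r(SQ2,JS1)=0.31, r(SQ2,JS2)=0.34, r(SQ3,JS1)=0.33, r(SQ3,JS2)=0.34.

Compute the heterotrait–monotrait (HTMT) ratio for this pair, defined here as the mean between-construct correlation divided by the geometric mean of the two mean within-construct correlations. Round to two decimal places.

Between-construct mean = 2.01/6 = 0.3350.
Mean within-SQ = 1.77/3 = 0.5900; mean within-JS = 0.63/1 = 0.6300.
Geometric mean = √(0.5900 × 0.6300) = 0.6097.
HTMT = 0.3350 / 0.6097 = 0.55.

0.55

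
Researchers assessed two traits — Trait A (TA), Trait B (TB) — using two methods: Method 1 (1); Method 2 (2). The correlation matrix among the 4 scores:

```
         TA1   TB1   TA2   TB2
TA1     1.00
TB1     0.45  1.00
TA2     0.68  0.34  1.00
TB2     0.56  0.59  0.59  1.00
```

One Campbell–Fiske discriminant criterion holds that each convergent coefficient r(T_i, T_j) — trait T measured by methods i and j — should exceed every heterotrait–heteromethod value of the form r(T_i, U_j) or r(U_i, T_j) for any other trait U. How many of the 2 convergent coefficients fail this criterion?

0

Convergent coefficients and their comparison sets:
TA (methods 1·2): 0.68 vs {0.56, 0.34} → pass.
TB (methods 1·2): 0.59 vs {0.34, 0.56} → pass.
0 of 2 fail.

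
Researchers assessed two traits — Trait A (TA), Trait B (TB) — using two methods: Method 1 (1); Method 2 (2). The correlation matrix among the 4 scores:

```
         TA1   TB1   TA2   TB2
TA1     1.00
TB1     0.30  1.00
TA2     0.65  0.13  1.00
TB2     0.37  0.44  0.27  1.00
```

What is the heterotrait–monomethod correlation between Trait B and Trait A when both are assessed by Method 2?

Different traits, same method: r(TB2, TA2) = 0.27.

0.27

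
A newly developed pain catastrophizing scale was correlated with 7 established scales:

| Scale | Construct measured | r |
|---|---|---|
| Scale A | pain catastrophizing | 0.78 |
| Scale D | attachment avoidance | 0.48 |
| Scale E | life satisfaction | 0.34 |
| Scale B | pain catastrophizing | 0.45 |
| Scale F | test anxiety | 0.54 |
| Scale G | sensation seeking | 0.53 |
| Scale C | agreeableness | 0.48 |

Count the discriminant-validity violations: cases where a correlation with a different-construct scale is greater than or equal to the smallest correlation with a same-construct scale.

Convergent (same construct = pain catastrophizing): Scale A, Scale B.
Smallest convergent = 0.45. Discriminant values: 0.48, 0.34, 0.54, 0.53, 0.48; count ≥ 0.45 → 4.

4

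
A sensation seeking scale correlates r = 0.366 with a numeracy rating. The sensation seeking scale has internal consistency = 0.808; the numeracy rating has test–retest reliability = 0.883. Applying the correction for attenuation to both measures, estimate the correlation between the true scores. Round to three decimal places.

r_true = r_obs / √(r_xx · r_yy) = 0.366 / √(0.808 × 0.883) = 0.366 / √0.713464 = 0.366 / 0.8447 ≈ 0.433.

0.433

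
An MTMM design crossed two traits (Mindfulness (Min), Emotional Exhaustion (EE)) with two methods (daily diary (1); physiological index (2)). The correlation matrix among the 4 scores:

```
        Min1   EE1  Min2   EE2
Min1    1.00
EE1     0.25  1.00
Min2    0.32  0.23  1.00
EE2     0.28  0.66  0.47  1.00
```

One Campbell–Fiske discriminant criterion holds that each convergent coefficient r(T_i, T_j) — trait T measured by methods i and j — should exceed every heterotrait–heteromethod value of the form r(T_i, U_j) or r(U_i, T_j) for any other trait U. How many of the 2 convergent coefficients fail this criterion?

Convergent coefficients and their comparison sets:
Min (methods 1·2): 0.32 vs {0.28, 0.23} → pass.
EE (methods 1·2): 0.66 vs {0.23, 0.28} → pass.
0 of 2 fail.

0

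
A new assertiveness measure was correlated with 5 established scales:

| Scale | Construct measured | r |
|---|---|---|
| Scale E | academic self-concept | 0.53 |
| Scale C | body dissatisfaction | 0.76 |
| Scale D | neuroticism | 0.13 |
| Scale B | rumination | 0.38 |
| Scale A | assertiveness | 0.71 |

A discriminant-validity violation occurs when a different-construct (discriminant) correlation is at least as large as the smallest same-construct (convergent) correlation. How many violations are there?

1

Convergent (same construct = assertiveness): Scale A.
Smallest convergent = 0.71. Discriminant values: 0.53, 0.76, 0.13, 0.38; count ≥ 0.71 → 1.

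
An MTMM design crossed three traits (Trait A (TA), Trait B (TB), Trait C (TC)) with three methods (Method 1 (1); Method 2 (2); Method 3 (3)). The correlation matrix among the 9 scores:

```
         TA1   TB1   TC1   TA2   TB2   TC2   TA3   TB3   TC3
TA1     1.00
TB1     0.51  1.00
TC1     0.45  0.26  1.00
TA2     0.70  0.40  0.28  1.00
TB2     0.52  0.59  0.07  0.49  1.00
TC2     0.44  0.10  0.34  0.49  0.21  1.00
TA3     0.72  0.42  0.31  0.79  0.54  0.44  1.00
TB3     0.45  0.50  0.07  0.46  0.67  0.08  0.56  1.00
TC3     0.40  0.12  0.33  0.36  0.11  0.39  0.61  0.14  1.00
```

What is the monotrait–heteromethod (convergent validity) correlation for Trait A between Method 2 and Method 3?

0.79

Same trait (TA), different methods: r(TA2, TA3) = 0.79.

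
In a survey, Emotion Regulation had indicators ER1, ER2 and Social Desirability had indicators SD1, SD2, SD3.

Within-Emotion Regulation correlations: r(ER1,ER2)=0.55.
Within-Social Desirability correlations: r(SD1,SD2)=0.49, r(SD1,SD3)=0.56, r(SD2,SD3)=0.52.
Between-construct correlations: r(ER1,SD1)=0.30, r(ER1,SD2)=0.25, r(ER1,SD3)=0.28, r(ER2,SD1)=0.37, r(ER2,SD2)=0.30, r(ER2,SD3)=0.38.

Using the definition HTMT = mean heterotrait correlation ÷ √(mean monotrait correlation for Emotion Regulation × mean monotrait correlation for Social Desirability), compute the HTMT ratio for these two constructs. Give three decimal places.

Mean heterotrait r = 1.88/6 = 0.3133.
Mean within-ER = 0.55/1 = 0.5500; mean within-SD = 1.57/3 = 0.5233.
Geometric mean = √(0.5500 × 0.5233) = 0.5365.
HTMT = 0.3133 / 0.5365 = 0.584.

0.584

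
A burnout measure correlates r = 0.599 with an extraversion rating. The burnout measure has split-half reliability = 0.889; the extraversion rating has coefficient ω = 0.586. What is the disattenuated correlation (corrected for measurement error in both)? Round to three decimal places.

0.830

r_true = r_obs / √(r_xx · r_yy) = 0.599 / √(0.889 × 0.586) = 0.599 / √0.520954 = 0.599 / 0.7218 ≈ 0.830.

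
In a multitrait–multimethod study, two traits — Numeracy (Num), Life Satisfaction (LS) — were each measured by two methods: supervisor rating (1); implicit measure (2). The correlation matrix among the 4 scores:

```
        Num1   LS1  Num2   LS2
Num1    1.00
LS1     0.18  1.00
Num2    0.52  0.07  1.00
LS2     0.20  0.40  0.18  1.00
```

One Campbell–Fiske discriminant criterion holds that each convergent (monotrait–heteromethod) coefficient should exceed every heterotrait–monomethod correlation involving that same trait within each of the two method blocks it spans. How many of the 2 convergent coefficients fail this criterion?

Each convergent coefficient versus the relevant comparison correlations:
Num (methods 1·2): 0.52 vs {0.18, 0.18} → pass.
LS (methods 1·2): 0.40 vs {0.18, 0.18} → pass.
0 of 2 fail.

0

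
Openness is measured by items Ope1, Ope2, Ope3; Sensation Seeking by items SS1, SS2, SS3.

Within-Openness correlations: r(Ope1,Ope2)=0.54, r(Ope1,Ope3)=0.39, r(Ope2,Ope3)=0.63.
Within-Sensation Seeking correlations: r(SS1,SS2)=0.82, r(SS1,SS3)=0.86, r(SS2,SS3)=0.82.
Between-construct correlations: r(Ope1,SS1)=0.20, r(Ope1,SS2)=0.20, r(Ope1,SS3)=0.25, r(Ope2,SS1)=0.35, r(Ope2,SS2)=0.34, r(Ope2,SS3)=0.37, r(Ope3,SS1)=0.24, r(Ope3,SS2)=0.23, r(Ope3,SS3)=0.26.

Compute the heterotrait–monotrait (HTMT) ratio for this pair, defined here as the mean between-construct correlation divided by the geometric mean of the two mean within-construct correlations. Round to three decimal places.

Mean heterotrait r = 2.44/9 = 0.2711.
Mean within-Ope = 1.56/3 = 0.5200; mean within-SS = 2.50/3 = 0.8333.
Geometric mean = √(0.5200 × 0.8333) = 0.6583.
HTMT = 0.2711 / 0.6583 = 0.412.

0.412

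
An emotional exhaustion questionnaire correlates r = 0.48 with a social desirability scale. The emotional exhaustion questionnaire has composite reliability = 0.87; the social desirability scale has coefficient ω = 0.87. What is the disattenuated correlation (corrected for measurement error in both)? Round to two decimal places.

r_true = r_obs / √(r_xx · r_yy) = 0.48 / √(0.87 × 0.87) = 0.48 / √0.7569 = 0.48 / 0.8700 ≈ 0.55.

0.55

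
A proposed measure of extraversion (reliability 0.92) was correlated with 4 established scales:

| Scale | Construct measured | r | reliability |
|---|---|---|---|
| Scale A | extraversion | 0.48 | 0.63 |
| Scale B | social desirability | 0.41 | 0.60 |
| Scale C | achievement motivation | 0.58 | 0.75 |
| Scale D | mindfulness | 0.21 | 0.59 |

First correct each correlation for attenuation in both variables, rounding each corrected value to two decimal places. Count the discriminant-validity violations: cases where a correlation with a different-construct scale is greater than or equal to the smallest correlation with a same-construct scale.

Disattenuated r (r / √(r_scale · r_new)):
  Scale A (conv): 0.48 / √(0.63·0.92) = 0.63
  Scale B (disc): 0.41 / √(0.60·0.92) = 0.55
  Scale C (disc): 0.58 / √(0.75·0.92) = 0.70
  Scale D (disc): 0.21 / √(0.59·0.92) = 0.29
Smallest convergent = 0.63. Discriminant values: 0.55, 0.70, 0.29; count ≥ 0.63 → 1.

1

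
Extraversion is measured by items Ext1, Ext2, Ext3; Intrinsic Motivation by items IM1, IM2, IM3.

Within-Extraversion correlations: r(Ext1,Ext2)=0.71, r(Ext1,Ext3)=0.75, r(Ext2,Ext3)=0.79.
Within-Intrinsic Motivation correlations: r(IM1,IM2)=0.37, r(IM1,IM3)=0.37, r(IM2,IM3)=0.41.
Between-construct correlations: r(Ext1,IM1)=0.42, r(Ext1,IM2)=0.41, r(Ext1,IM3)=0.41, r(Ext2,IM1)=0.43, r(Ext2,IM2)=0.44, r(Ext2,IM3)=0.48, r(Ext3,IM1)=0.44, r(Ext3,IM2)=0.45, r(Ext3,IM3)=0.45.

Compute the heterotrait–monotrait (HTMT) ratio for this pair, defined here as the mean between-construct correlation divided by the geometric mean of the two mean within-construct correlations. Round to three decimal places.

Mean between = 3.93/9 = 0.4367.
Mean within-Ext = 2.25/3 = 0.7500; mean within-IM = 1.15/3 = 0.3833.
Geometric mean = √(0.7500 × 0.3833) = 0.5362.
HTMT = 0.4367 / 0.5362 = 0.814.

0.814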